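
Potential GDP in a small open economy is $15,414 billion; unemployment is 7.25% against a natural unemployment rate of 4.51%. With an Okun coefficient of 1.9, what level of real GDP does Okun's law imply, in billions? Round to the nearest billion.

$14,612 billion

Unemployment gap = 7.25 - 4.51 = 2.74 points, so the output gap is -1.9 × 2.74 = -5.206%.
Actual GDP = 15414 × (1 - 5.206/100) = 15414 × 0.94794 ≈ 14612 billion.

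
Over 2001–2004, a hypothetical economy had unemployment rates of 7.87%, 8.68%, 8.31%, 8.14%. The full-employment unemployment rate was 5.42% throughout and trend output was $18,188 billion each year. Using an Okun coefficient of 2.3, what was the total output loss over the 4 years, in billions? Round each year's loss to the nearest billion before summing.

Year 2001: gap = -2.3 × (7.87 - 5.42) = -5.635%, loss ≈ 18188 × 5.635/100 ≈ 1025.
Year 2002: gap = -2.3 × (8.68 - 5.42) = -7.498%, loss ≈ 18188 × 7.498/100 ≈ 1364.
Year 2003: gap = -2.3 × (8.31 - 5.42) = -6.647%, loss ≈ 18188 × 6.647/100 ≈ 1209.
Year 2004: gap = -2.3 × (8.14 - 5.42) = -6.256%, loss ≈ 18188 × 6.256/100 ≈ 1138.
Total lost output = 1025 + 1364 + 1209 + 1138 = 4736 billion.

$4,736 billion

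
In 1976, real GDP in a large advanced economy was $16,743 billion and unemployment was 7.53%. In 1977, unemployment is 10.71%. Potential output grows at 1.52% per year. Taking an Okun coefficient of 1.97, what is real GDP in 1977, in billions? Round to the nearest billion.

Δu = 10.71 - 7.53 = 3.18 points.
Okun's law (growth form): g_Y = g_Y* - β × Δu = 1.52 - 1.97 × (3.18) = 1.52 - 6.2646 = -4.7446%.
Real GDP in the next year = 16743 × (1 - 4.7446/100) = 16743 × 0.952554 ≈ 15949 billion.

$15,949 billion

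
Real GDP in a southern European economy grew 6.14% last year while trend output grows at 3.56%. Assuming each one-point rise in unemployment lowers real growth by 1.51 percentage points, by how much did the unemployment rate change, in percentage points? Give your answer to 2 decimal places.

-1.71 percentage points

Growth-rate Okun's law: g_Y = g_Y* - β × Δu, so Δu = (g_Y* - g_Y)/β.
Δu = (3.56 - 6.14)/1.51 = -2.58/1.51 = -1.71 percentage points.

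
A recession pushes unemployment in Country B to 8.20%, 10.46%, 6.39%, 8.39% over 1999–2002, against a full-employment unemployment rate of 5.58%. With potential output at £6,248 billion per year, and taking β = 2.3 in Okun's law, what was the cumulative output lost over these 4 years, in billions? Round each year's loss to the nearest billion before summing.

Year 1999: gap = -2.3 × (8.2 - 5.58) = -6.026%, loss ≈ 6248 × 6.026/100 ≈ 377.
Year 2000: gap = -2.3 × (10.46 - 5.58) = -11.224%, loss ≈ 6248 × 11.224/100 ≈ 701.
Year 2001: gap = -2.3 × (6.39 - 5.58) = -1.863%, loss ≈ 6248 × 1.863/100 ≈ 116.
Year 2002: gap = -2.3 × (8.39 - 5.58) = -6.463%, loss ≈ 6248 × 6.463/100 ≈ 404.
Total lost output = 377 + 701 + 116 + 404 = 1598 billion.

£1,598 billion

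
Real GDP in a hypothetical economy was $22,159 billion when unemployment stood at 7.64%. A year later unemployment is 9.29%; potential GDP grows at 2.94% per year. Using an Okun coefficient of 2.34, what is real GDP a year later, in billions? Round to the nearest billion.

Δu = 9.29 - 7.64 = 1.65 points.
Okun's law (growth form): g_Y = g_Y* - β × Δu = 2.94 - 2.34 × (1.65) = 2.94 - 3.861 = -0.921%.
Real GDP in the next year = 22159 × (1 - 0.921/100) = 22159 × 0.99079 ≈ 21955 billion.

$21,955 billion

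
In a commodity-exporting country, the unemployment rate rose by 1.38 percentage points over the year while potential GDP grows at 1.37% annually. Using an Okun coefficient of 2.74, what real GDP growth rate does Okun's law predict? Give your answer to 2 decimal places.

Growth-rate Okun's law: g_Y = g_Y* - β × Δu.
g_Y = 1.37 - 2.74 × (1.38) = 1.37 - 3.7812 = -2.4112%, i.e. -2.41% to 2 d.p.

-2.41%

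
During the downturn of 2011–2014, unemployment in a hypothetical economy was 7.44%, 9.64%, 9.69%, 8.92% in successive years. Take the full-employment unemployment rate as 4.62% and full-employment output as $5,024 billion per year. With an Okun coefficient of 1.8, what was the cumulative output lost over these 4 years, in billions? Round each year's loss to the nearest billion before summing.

Year 2011: gap = -1.8 × (7.44 - 4.62) = -5.076%, loss ≈ 5024 × 5.076/100 ≈ 255.
Year 2012: gap = -1.8 × (9.64 - 4.62) = -9.036%, loss ≈ 5024 × 9.036/100 ≈ 454.
Year 2013: gap = -1.8 × (9.69 - 4.62) = -9.126%, loss ≈ 5024 × 9.126/100 ≈ 458.
Year 2014: gap = -1.8 × (8.92 - 4.62) = -7.74%, loss ≈ 5024 × 7.74/100 ≈ 389.
Total lost output = 255 + 454 + 458 + 389 = 1556 billion.

$1,556 billion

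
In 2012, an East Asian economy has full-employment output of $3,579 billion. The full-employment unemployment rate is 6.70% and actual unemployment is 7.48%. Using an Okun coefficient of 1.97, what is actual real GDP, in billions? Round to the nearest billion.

$3,524 billion

Unemployment gap = 7.48 - 6.7 = 0.78 points, so the output gap is -1.97 × 0.78 = -1.5366%.
Actual GDP = 3579 × (1 - 1.5366/100) = 3579 × 0.984634 ≈ 3524 billion.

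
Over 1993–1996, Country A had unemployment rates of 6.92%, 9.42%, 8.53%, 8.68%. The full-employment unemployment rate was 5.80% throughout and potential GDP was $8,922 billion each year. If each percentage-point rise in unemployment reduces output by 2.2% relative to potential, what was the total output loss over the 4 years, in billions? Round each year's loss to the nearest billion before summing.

Year 1993: gap = -2.2 × (6.92 - 5.8) = -2.464%, loss ≈ 8922 × 2.464/100 ≈ 220.
Year 1994: gap = -2.2 × (9.42 - 5.8) = -7.964%, loss ≈ 8922 × 7.964/100 ≈ 711.
Year 1995: gap = -2.2 × (8.53 - 5.8) = -6.006%, loss ≈ 8922 × 6.006/100 ≈ 536.
Year 1996: gap = -2.2 × (8.68 - 5.8) = -6.336%, loss ≈ 8922 × 6.336/100 ≈ 565.
Total lost output = 220 + 711 + 536 + 565 = 2032 billion.

$2,032 billion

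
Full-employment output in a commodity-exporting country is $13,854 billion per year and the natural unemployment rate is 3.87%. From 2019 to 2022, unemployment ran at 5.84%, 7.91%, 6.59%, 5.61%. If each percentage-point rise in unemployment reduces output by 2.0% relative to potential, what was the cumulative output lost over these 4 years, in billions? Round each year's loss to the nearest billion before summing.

Year 2019: gap = -2.0 × (5.84 - 3.87) = -3.94%, loss ≈ 13854 × 3.94/100 ≈ 546.
Year 2020: gap = -2.0 × (7.91 - 3.87) = -8.08%, loss ≈ 13854 × 8.08/100 ≈ 1119.
Year 2021: gap = -2.0 × (6.59 - 3.87) = -5.44%, loss ≈ 13854 × 5.44/100 ≈ 754.
Year 2022: gap = -2.0 × (5.61 - 3.87) = -3.48%, loss ≈ 13854 × 3.48/100 ≈ 482.
Total lost output = 546 + 1119 + 754 + 482 = 2901 billion.

$2,901 billion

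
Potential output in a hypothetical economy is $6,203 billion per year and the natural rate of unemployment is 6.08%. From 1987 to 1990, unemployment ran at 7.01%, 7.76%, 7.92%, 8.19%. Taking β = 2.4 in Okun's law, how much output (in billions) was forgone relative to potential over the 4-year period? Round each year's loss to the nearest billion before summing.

Year 1987: gap = -2.4 × (7.01 - 6.08) = -2.232%, loss ≈ 6203 × 2.232/100 ≈ 138.
Year 1988: gap = -2.4 × (7.76 - 6.08) = -4.032%, loss ≈ 6203 × 4.032/100 ≈ 250.
Year 1989: gap = -2.4 × (7.92 - 6.08) = -4.416%, loss ≈ 6203 × 4.416/100 ≈ 274.
Year 1990: gap = -2.4 × (8.19 - 6.08) = -5.064%, loss ≈ 6203 × 5.064/100 ≈ 314.
Total lost output = 138 + 250 + 274 + 314 = 976 billion.

$976 billion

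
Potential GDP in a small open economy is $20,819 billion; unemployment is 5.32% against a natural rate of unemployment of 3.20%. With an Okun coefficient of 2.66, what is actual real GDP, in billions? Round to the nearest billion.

$19,645 billion

Unemployment gap = 5.32 - 3.2 = 2.12 points, so the output gap is -2.66 × 2.12 = -5.6392%.
Actual GDP = 20819 × (1 - 5.6392/100) = 20819 × 0.943608 ≈ 19645 billion.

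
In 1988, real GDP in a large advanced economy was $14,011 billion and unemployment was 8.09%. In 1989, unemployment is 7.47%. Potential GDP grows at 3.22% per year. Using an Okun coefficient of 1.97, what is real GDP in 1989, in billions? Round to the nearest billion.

$14,633 billion

Δu = 7.47 - 8.09 = -0.62 points.
Okun's law (growth form): g_Y = g_Y* - β × Δu = 3.22 - 1.97 × (-0.62) = 3.22 + 1.2214 = 4.4414%.
Real GDP in the next year = 14011 × (1 + 4.4414/100) = 14011 × 1.044414 ≈ 14633 billion.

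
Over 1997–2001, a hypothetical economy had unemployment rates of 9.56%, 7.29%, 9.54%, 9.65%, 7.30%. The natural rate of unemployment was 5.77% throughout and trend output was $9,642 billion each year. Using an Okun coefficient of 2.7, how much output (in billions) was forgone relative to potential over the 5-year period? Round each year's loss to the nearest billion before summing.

Year 1997: gap = -2.7 × (9.56 - 5.77) = -10.233%, loss ≈ 9642 × 10.233/100 ≈ 987.
Year 1998: gap = -2.7 × (7.29 - 5.77) = -4.104%, loss ≈ 9642 × 4.104/100 ≈ 396.
Year 1999: gap = -2.7 × (9.54 - 5.77) = -10.179%, loss ≈ 9642 × 10.179/100 ≈ 981.
Year 2000: gap = -2.7 × (9.65 - 5.77) = -10.476%, loss ≈ 9642 × 10.476/100 ≈ 1010.
Year 2001: gap = -2.7 × (7.3 - 5.77) = -4.131%, loss ≈ 9642 × 4.131/100 ≈ 398.
Total lost output = 987 + 396 + 981 + 1010 + 398 = 3772 billion.

$3,772 billion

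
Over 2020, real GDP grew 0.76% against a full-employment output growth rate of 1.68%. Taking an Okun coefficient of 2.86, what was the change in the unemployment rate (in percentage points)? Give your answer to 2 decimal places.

0.32 percentage points

Growth-rate Okun's law: g_Y = g_Y* - β × Δu, so Δu = (g_Y* - g_Y)/β.
Δu = (1.68 - 0.76)/2.86 = 0.92/2.86 = 0.32 percentage points.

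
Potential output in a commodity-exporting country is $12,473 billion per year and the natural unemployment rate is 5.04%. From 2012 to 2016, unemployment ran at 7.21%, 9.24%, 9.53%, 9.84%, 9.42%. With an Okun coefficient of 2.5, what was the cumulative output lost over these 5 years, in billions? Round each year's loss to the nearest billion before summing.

$6,250 billion

Year 2012: gap = -2.5 × (7.21 - 5.04) = -5.425%, loss ≈ 12473 × 5.425/100 ≈ 677.
Year 2013: gap = -2.5 × (9.24 - 5.04) = -10.5%, loss ≈ 12473 × 10.5/100 ≈ 1310.
Year 2014: gap = -2.5 × (9.53 - 5.04) = -11.225%, loss ≈ 12473 × 11.225/100 ≈ 1400.
Year 2015: gap = -2.5 × (9.84 - 5.04) = -12%, loss ≈ 12473 × 12/100 ≈ 1497.
Year 2016: gap = -2.5 × (9.42 - 5.04) = -10.95%, loss ≈ 12473 × 10.95/100 ≈ 1366.
Total lost output = 677 + 1310 + 1400 + 1497 + 1366 = 6250 billion.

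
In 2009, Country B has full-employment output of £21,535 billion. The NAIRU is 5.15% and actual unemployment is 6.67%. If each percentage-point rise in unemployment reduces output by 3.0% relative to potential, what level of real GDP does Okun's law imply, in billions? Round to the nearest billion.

Unemployment gap = 6.67 - 5.15 = 1.52 points, so the output gap is -3 × 1.52 = -4.56%.
Actual GDP = 21535 × (1 - 4.56/100) = 21535 × 0.9544 ≈ 20553 billion.

£20,553 billion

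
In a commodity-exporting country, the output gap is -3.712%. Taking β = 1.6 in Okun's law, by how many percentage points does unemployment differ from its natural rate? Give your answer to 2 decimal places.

2.32 percentage points

Okun's law: output gap = -β × (u - u*), so u - u* = -(output gap)/β.
u - u* = -(-3.712)/1.6 = 2.32 percentage points.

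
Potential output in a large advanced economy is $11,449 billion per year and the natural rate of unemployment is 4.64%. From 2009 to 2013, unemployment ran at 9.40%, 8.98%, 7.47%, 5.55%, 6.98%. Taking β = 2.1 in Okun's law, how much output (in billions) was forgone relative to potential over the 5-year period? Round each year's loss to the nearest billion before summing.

Year 2009: gap = -2.1 × (9.4 - 4.64) = -9.996%, loss ≈ 11449 × 9.996/100 ≈ 1144.
Year 2010: gap = -2.1 × (8.98 - 4.64) = -9.114%, loss ≈ 11449 × 9.114/100 ≈ 1043.
Year 2011: gap = -2.1 × (7.47 - 4.64) = -5.943%, loss ≈ 11449 × 5.943/100 ≈ 680.
Year 2012: gap = -2.1 × (5.55 - 4.64) = -1.911%, loss ≈ 11449 × 1.911/100 ≈ 219.
Year 2013: gap = -2.1 × (6.98 - 4.64) = -4.914%, loss ≈ 11449 × 4.914/100 ≈ 563.
Total lost output = 1144 + 1043 + 680 + 219 + 563 = 3649 billion.

$3,649 billion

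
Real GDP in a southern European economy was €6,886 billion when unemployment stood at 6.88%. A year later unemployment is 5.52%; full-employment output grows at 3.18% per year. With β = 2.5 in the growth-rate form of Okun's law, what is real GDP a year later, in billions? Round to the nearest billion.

Δu = 5.52 - 6.88 = -1.36 points.
Okun's law (growth form): g_Y = g_Y* - β × Δu = 3.18 - 2.5 × (-1.36) = 3.18 + 3.4 = 6.58%.
Real GDP in the next year = 6886 × (1 + 6.58/100) = 6886 × 1.0658 ≈ 7339 billion.

€7,339 billion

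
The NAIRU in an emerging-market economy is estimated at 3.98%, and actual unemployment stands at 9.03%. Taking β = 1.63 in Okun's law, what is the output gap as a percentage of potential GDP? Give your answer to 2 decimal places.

The unemployment gap is 9.03 - 3.98 = 5.05 percentage points.
Okun's law gives an output gap of -1.63 × 5.05 = -8.2315%, i.e. 8.23% below potential.

-8.23%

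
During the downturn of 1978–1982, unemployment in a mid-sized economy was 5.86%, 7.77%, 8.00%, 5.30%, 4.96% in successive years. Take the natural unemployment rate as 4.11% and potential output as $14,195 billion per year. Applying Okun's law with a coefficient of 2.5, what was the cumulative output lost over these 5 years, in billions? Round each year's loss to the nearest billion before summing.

$4,024 billion

Year 1978: gap = -2.5 × (5.86 - 4.11) = -4.375%, loss ≈ 14195 × 4.375/100 ≈ 621.
Year 1979: gap = -2.5 × (7.77 - 4.11) = -9.15%, loss ≈ 14195 × 9.15/100 ≈ 1299.
Year 1980: gap = -2.5 × (8 - 4.11) = -9.725%, loss ≈ 14195 × 9.725/100 ≈ 1380.
Year 1981: gap = -2.5 × (5.3 - 4.11) = -2.975%, loss ≈ 14195 × 2.975/100 ≈ 422.
Year 1982: gap = -2.5 × (4.96 - 4.11) = -2.125%, loss ≈ 14195 × 2.125/100 ≈ 302.
Total lost output = 621 + 1299 + 1380 + 422 + 302 = 4024 billion.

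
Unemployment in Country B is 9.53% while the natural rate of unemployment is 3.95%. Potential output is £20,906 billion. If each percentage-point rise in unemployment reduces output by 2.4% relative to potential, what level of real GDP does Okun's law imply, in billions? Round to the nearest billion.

Unemployment gap = 9.53 - 3.95 = 5.58 points, so the output gap is -2.4 × 5.58 = -13.392%.
Actual GDP = 20906 × (1 - 13.392/100) = 20906 × 0.86608 ≈ 18106 billion.

£18,106 billion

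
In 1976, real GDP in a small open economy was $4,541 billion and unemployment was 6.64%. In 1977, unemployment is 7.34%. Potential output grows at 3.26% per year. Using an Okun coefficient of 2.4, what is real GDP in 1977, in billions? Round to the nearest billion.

Δu = 7.34 - 6.64 = 0.7 points.
Okun's law (growth form): g_Y = g_Y* - β × Δu = 3.26 - 2.4 × (0.70) = 3.26 - 1.68 = 1.58%.
Real GDP in the next year = 4541 × (1 + 1.58/100) = 4541 × 1.0158 ≈ 4613 billion.

$4,613 billion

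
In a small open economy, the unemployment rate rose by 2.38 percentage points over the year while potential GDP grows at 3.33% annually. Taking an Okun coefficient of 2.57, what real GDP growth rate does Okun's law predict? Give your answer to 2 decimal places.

Growth-rate Okun's law: g_Y = g_Y* - β × Δu.
g_Y = 3.33 - 2.57 × (2.38) = 3.33 - 6.1166 = -2.7866%, i.e. -2.79% to 2 d.p.

-2.79%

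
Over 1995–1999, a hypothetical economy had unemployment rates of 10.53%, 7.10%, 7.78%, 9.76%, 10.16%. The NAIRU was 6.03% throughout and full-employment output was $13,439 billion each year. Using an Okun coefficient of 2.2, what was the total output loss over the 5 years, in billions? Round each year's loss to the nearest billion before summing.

$4,487 billion

Year 1995: gap = -2.2 × (10.53 - 6.03) = -9.9%, loss ≈ 13439 × 9.9/100 ≈ 1330.
Year 1996: gap = -2.2 × (7.1 - 6.03) = -2.354%, loss ≈ 13439 × 2.354/100 ≈ 316.
Year 1997: gap = -2.2 × (7.78 - 6.03) = -3.85%, loss ≈ 13439 × 3.85/100 ≈ 517.
Year 1998: gap = -2.2 × (9.76 - 6.03) = -8.206%, loss ≈ 13439 × 8.206/100 ≈ 1103.
Year 1999: gap = -2.2 × (10.16 - 6.03) = -9.086%, loss ≈ 13439 × 9.086/100 ≈ 1221.
Total lost output = 1330 + 316 + 517 + 1103 + 1221 = 4487 billion.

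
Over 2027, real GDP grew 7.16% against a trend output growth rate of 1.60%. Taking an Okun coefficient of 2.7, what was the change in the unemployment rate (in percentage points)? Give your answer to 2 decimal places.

-2.06 percentage points

Growth-rate Okun's law: g_Y = g_Y* - β × Δu, so Δu = (g_Y* - g_Y)/β.
Δu = (1.6 - 7.16)/2.7 = -5.56/2.7 = -2.06 percentage points.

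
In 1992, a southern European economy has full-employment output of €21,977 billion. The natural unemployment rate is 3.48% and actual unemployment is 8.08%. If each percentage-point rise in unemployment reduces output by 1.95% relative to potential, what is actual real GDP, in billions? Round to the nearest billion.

€20,006 billion

Unemployment gap = 8.08 - 3.48 = 4.6 points, so the output gap is -1.95 × 4.6 = -8.97%.
Actual GDP = 21977 × (1 - 8.97/100) = 21977 × 0.9103 ≈ 20006 billion.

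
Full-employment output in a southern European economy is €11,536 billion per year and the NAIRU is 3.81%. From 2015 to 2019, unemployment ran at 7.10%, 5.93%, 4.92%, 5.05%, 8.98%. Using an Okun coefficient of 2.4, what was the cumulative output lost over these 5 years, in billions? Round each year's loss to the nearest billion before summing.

€3,579 billion

Year 2015: gap = -2.4 × (7.1 - 3.81) = -7.896%, loss ≈ 11536 × 7.896/100 ≈ 911.
Year 2016: gap = -2.4 × (5.93 - 3.81) = -5.088%, loss ≈ 11536 × 5.088/100 ≈ 587.
Year 2017: gap = -2.4 × (4.92 - 3.81) = -2.664%, loss ≈ 11536 × 2.664/100 ≈ 307.
Year 2018: gap = -2.4 × (5.05 - 3.81) = -2.976%, loss ≈ 11536 × 2.976/100 ≈ 343.
Year 2019: gap = -2.4 × (8.98 - 3.81) = -12.408%, loss ≈ 11536 × 12.408/100 ≈ 1431.
Total lost output = 911 + 587 + 307 + 343 + 1431 = 3579 billion.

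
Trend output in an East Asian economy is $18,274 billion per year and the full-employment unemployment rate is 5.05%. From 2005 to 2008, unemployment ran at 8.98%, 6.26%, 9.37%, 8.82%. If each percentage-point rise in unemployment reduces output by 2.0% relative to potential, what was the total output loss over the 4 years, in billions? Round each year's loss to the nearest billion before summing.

Year 2005: gap = -2.0 × (8.98 - 5.05) = -7.86%, loss ≈ 18274 × 7.86/100 ≈ 1436.
Year 2006: gap = -2.0 × (6.26 - 5.05) = -2.42%, loss ≈ 18274 × 2.42/100 ≈ 442.
Year 2007: gap = -2.0 × (9.37 - 5.05) = -8.64%, loss ≈ 18274 × 8.64/100 ≈ 1579.
Year 2008: gap = -2.0 × (8.82 - 5.05) = -7.54%, loss ≈ 18274 × 7.54/100 ≈ 1378.
Total lost output = 1436 + 442 + 1579 + 1378 = 4835 billion.

$4,835 billion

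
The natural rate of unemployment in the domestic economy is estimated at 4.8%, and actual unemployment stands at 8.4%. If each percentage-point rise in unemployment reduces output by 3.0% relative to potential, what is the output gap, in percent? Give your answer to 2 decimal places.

-10.80%

The unemployment gap is 8.4 - 4.8 = 3.6 percentage points.
Okun's law gives an output gap of -3 × 3.6 = -10.8%, i.e. 10.80% below potential.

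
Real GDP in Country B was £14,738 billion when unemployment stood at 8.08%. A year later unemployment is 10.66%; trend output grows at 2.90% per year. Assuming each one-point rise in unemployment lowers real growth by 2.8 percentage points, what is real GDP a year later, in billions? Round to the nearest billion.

£14,101 billion

Δu = 10.66 - 8.08 = 2.58 points.
Okun's law (growth form): g_Y = g_Y* - β × Δu = 2.90 - 2.8 × (2.58) = 2.9 - 7.224 = -4.324%.
Real GDP in the next year = 14738 × (1 - 4.324/100) = 14738 × 0.95676 ≈ 14101 billion.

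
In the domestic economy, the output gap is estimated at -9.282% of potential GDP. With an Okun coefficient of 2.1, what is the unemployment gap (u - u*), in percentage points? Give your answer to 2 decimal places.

Okun's law: output gap = -β × (u - u*), so u - u* = -(output gap)/β.
u - u* = -(-9.282)/2.1 = 4.42 percentage points.

4.42 percentage points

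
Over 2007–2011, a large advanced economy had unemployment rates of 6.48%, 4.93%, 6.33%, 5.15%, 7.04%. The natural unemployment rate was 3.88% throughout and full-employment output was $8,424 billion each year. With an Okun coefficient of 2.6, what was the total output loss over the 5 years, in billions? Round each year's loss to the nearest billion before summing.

Year 2007: gap = -2.6 × (6.48 - 3.88) = -6.76%, loss ≈ 8424 × 6.76/100 ≈ 569.
Year 2008: gap = -2.6 × (4.93 - 3.88) = -2.73%, loss ≈ 8424 × 2.73/100 ≈ 230.
Year 2009: gap = -2.6 × (6.33 - 3.88) = -6.37%, loss ≈ 8424 × 6.37/100 ≈ 537.
Year 2010: gap = -2.6 × (5.15 - 3.88) = -3.302%, loss ≈ 8424 × 3.302/100 ≈ 278.
Year 2011: gap = -2.6 × (7.04 - 3.88) = -8.216%, loss ≈ 8424 × 8.216/100 ≈ 692.
Total lost output = 569 + 230 + 537 + 278 + 692 = 2306 billion.

$2,306 billion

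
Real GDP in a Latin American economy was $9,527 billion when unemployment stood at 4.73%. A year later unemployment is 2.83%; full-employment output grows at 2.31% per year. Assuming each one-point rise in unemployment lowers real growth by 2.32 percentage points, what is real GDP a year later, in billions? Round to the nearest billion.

$10,167 billion

Δu = 2.83 - 4.73 = -1.9 points.
Okun's law (growth form): g_Y = g_Y* - β × Δu = 2.31 - 2.32 × (-1.90) = 2.31 + 4.408 = 6.718%.
Real GDP in the next year = 9527 × (1 + 6.718/100) = 9527 × 1.06718 ≈ 10167 billion.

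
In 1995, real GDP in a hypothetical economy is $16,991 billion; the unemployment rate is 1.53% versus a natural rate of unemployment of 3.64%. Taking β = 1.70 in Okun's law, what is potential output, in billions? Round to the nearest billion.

Unemployment gap = 1.53 - 3.64 = -2.11 points, so output gap = -1.7 × (-2.11) = 3.587%.
Since Y = Y* × (1 + gap/100), Y* = 16991/1.03587 ≈ 16403 billion.

$16,403 billion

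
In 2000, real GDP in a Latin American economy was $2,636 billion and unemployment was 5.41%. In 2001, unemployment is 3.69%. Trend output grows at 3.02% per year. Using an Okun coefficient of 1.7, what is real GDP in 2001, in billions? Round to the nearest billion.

Δu = 3.69 - 5.41 = -1.72 points.
Okun's law (growth form): g_Y = g_Y* - β × Δu = 3.02 - 1.7 × (-1.72) = 3.02 + 2.924 = 5.944%.
Real GDP in the next year = 2636 × (1 + 5.944/100) = 2636 × 1.05944 ≈ 2793 billion.

$2,793 billion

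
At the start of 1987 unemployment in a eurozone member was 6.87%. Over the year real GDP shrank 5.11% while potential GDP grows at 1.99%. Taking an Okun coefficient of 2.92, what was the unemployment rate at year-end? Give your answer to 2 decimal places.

Growth-rate Okun's law: g_Y = g_Y* - β × Δu, so Δu = (g_Y* - g_Y)/β.
Δu = (1.99 + 5.11)/2.92 = 7.1/2.92 = 2.43 percentage points.
Year-end unemployment = 6.87 + 2.43 = 9.30%.

9.30%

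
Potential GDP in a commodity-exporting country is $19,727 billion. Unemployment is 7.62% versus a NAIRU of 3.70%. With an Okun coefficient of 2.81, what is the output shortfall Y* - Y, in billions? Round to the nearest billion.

Output gap = -2.81 × (7.62 - 3.7) = -2.81 × 3.92 = -11.0152%.
Actual GDP ≈ 19727 × 0.889848 ≈ 17554 billion, so the shortfall is 19727 - 17554 = 2173 billion.

$2,173 billion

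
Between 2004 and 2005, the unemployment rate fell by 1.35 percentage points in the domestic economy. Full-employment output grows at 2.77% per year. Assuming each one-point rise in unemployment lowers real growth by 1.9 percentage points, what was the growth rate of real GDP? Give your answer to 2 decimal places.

5.34%

Growth-rate Okun's law: g_Y = g_Y* - β × Δu.
g_Y = 2.77 - 1.9 × (-1.35) = 2.77 + 2.565 = 5.335%, i.e. 5.34% to 2 d.p.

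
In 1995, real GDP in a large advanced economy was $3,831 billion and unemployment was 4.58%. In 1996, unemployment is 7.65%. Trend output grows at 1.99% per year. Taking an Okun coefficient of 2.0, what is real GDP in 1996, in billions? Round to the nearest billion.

Δu = 7.65 - 4.58 = 3.07 points.
Okun's law (growth form): g_Y = g_Y* - β × Δu = 1.99 - 2.0 × (3.07) = 1.99 - 6.14 = -4.15%.
Real GDP in the next year = 3831 × (1 - 4.15/100) = 3831 × 0.9585 ≈ 3672 billion.

$3,672 billion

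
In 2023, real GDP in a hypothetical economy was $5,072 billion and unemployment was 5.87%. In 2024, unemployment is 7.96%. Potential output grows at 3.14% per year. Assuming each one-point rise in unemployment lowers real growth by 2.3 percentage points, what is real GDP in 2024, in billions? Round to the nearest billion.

$4,987 billion

Δu = 7.96 - 5.87 = 2.09 points.
Okun's law (growth form): g_Y = g_Y* - β × Δu = 3.14 - 2.3 × (2.09) = 3.14 - 4.807 = -1.667%.
Real GDP in the next year = 5072 × (1 - 1.667/100) = 5072 × 0.98333 ≈ 4987 billion.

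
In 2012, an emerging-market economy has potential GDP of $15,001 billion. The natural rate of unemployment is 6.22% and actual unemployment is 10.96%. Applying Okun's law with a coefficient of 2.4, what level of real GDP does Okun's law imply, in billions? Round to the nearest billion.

Unemployment gap = 10.96 - 6.22 = 4.74 points, so the output gap is -2.4 × 4.74 = -11.376%.
Actual GDP = 15001 × (1 - 11.376/100) = 15001 × 0.88624 ≈ 13294 billion.

$13,294 billion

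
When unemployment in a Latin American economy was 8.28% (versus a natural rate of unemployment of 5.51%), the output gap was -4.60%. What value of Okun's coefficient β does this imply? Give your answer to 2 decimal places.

Okun's law: output gap = -β × (u - u*).
-4.60 = -β × (8.28 - 5.51) = -β × 2.77, so β = 4.6/2.77 = 1.66.

β ≈ 1.66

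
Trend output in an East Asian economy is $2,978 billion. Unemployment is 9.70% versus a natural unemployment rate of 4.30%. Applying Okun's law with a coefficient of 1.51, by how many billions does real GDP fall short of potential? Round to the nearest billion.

Output gap = -1.51 × (9.7 - 4.3) = -1.51 × 5.4 = -8.154%.
Actual GDP ≈ 2978 × 0.91846 ≈ 2735 billion, so the shortfall is 2978 - 2735 = 243 billion.

$243 billion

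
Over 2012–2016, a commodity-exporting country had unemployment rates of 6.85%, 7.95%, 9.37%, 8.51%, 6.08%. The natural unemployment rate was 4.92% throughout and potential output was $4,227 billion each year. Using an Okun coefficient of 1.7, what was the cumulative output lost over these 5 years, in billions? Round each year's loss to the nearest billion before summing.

Year 2012: gap = -1.7 × (6.85 - 4.92) = -3.281%, loss ≈ 4227 × 3.281/100 ≈ 139.
Year 2013: gap = -1.7 × (7.95 - 4.92) = -5.151%, loss ≈ 4227 × 5.151/100 ≈ 218.
Year 2014: gap = -1.7 × (9.37 - 4.92) = -7.565%, loss ≈ 4227 × 7.565/100 ≈ 320.
Year 2015: gap = -1.7 × (8.51 - 4.92) = -6.103%, loss ≈ 4227 × 6.103/100 ≈ 258.
Year 2016: gap = -1.7 × (6.08 - 4.92) = -1.972%, loss ≈ 4227 × 1.972/100 ≈ 83.
Total lost output = 139 + 218 + 320 + 258 + 83 = 1018 billion.

$1,018 billion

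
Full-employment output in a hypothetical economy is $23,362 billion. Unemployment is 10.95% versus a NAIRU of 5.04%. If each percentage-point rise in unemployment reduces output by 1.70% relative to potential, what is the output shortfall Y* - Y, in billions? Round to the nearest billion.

$2,347 billion

Output gap = -1.70 × (10.95 - 5.04) = -1.7 × 5.91 = -10.047%.
Actual GDP ≈ 23362 × 0.89953 ≈ 21015 billion, so the shortfall is 23362 - 21015 = 2347 billion.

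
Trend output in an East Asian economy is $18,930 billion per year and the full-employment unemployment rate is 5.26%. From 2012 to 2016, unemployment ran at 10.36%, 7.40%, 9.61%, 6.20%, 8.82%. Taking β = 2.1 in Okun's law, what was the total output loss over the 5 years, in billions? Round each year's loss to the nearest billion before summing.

Year 2012: gap = -2.1 × (10.36 - 5.26) = -10.71%, loss ≈ 18930 × 10.71/100 ≈ 2027.
Year 2013: gap = -2.1 × (7.4 - 5.26) = -4.494%, loss ≈ 18930 × 4.494/100 ≈ 851.
Year 2014: gap = -2.1 × (9.61 - 5.26) = -9.135%, loss ≈ 18930 × 9.135/100 ≈ 1729.
Year 2015: gap = -2.1 × (6.2 - 5.26) = -1.974%, loss ≈ 18930 × 1.974/100 ≈ 374.
Year 2016: gap = -2.1 × (8.82 - 5.26) = -7.476%, loss ≈ 18930 × 7.476/100 ≈ 1415.
Total lost output = 2027 + 851 + 1729 + 374 + 1415 = 6396 billion.

$6,396 billion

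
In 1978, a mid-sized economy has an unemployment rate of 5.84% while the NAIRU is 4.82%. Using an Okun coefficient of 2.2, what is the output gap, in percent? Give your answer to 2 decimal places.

-2.24%

The unemployment gap is 5.84 - 4.82 = 1.02 percentage points.
Okun's law gives an output gap of -2.2 × 1.02 = -2.244%, i.e. 2.24% below potential.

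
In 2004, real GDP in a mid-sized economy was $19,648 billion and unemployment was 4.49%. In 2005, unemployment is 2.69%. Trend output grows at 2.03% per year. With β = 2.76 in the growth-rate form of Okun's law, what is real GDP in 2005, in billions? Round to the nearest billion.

$21,023 billion

Δu = 2.69 - 4.49 = -1.8 points.
Okun's law (growth form): g_Y = g_Y* - β × Δu = 2.03 - 2.76 × (-1.80) = 2.03 + 4.968 = 6.998%.
Real GDP in the next year = 19648 × (1 + 6.998/100) = 19648 × 1.06998 ≈ 21023 billion.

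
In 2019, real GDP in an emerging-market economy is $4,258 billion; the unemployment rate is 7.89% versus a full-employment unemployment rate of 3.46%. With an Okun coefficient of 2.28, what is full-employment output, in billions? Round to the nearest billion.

Unemployment gap = 7.89 - 3.46 = 4.43 points, so output gap = -2.28 × 4.43 = -10.1004%.
Since Y = Y* × (1 + gap/100), Y* = 4258/0.898996 ≈ 4736 billion.

$4,736 billion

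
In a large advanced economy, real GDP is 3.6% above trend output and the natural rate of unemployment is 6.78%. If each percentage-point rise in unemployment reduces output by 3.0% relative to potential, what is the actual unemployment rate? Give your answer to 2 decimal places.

5.58%

From Okun's law, u - u* = -(output gap)/β = -(3.6)/3.0 = -1.2 points.
So u = 6.78 - 1.2 = 5.58%.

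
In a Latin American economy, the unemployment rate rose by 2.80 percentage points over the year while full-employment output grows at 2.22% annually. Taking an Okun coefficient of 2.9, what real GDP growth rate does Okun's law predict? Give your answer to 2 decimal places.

Growth-rate Okun's law: g_Y = g_Y* - β × Δu.
g_Y = 2.22 - 2.9 × (2.80) = 2.22 - 8.12 = -5.9%, i.e. -5.90% to 2 d.p.

-5.90%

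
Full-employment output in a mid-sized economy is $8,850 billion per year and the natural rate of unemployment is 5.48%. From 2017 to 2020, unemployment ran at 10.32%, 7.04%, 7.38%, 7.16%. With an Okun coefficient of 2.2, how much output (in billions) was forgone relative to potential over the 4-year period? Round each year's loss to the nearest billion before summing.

$1,943 billion

Year 2017: gap = -2.2 × (10.32 - 5.48) = -10.648%, loss ≈ 8850 × 10.648/100 ≈ 942.
Year 2018: gap = -2.2 × (7.04 - 5.48) = -3.432%, loss ≈ 8850 × 3.432/100 ≈ 304.
Year 2019: gap = -2.2 × (7.38 - 5.48) = -4.18%, loss ≈ 8850 × 4.18/100 ≈ 370.
Year 2020: gap = -2.2 × (7.16 - 5.48) = -3.696%, loss ≈ 8850 × 3.696/100 ≈ 327.
Total lost output = 942 + 304 + 370 + 327 = 1943 billion.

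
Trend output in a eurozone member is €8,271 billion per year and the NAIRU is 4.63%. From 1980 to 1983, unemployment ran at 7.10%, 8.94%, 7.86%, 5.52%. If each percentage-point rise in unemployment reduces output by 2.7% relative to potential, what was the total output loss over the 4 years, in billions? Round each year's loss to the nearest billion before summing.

Year 1980: gap = -2.7 × (7.1 - 4.63) = -6.669%, loss ≈ 8271 × 6.669/100 ≈ 552.
Year 1981: gap = -2.7 × (8.94 - 4.63) = -11.637%, loss ≈ 8271 × 11.637/100 ≈ 962.
Year 1982: gap = -2.7 × (7.86 - 4.63) = -8.721%, loss ≈ 8271 × 8.721/100 ≈ 721.
Year 1983: gap = -2.7 × (5.52 - 4.63) = -2.403%, loss ≈ 8271 × 2.403/100 ≈ 199.
Total lost output = 552 + 962 + 721 + 199 = 2434 billion.

€2,434 billion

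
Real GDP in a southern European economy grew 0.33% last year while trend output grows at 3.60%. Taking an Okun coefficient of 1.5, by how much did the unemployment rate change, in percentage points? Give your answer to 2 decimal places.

2.18 percentage points

Growth-rate Okun's law: g_Y = g_Y* - β × Δu, so Δu = (g_Y* - g_Y)/β.
Δu = (3.6 - 0.33)/1.5 = 3.27/1.5 = 2.18 percentage points.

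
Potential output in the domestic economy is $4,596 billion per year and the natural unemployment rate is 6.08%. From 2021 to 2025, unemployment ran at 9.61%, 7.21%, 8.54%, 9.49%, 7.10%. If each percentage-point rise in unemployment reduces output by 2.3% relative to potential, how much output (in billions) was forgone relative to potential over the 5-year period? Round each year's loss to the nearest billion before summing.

Year 2021: gap = -2.3 × (9.61 - 6.08) = -8.119%, loss ≈ 4596 × 8.119/100 ≈ 373.
Year 2022: gap = -2.3 × (7.21 - 6.08) = -2.599%, loss ≈ 4596 × 2.599/100 ≈ 119.
Year 2023: gap = -2.3 × (8.54 - 6.08) = -5.658%, loss ≈ 4596 × 5.658/100 ≈ 260.
Year 2024: gap = -2.3 × (9.49 - 6.08) = -7.843%, loss ≈ 4596 × 7.843/100 ≈ 360.
Year 2025: gap = -2.3 × (7.1 - 6.08) = -2.346%, loss ≈ 4596 × 2.346/100 ≈ 108.
Total lost output = 373 + 119 + 260 + 360 + 108 = 1220 billion.

$1,220 billion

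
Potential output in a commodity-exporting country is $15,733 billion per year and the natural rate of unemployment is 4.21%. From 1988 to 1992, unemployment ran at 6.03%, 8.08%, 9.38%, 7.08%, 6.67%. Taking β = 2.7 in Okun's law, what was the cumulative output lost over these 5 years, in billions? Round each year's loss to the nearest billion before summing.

$6,877 billion

Year 1988: gap = -2.7 × (6.03 - 4.21) = -4.914%, loss ≈ 15733 × 4.914/100 ≈ 773.
Year 1989: gap = -2.7 × (8.08 - 4.21) = -10.449%, loss ≈ 15733 × 10.449/100 ≈ 1644.
Year 1990: gap = -2.7 × (9.38 - 4.21) = -13.959%, loss ≈ 15733 × 13.959/100 ≈ 2196.
Year 1991: gap = -2.7 × (7.08 - 4.21) = -7.749%, loss ≈ 15733 × 7.749/100 ≈ 1219.
Year 1992: gap = -2.7 × (6.67 - 4.21) = -6.642%, loss ≈ 15733 × 6.642/100 ≈ 1045.
Total lost output = 773 + 1644 + 2196 + 1219 + 1045 = 6877 billion.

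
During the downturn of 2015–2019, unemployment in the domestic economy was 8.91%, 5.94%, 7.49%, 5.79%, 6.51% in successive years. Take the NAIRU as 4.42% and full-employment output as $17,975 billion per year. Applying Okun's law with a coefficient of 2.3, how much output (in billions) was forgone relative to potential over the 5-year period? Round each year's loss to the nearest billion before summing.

Year 2015: gap = -2.3 × (8.91 - 4.42) = -10.327%, loss ≈ 17975 × 10.327/100 ≈ 1856.
Year 2016: gap = -2.3 × (5.94 - 4.42) = -3.496%, loss ≈ 17975 × 3.496/100 ≈ 628.
Year 2017: gap = -2.3 × (7.49 - 4.42) = -7.061%, loss ≈ 17975 × 7.061/100 ≈ 1269.
Year 2018: gap = -2.3 × (5.79 - 4.42) = -3.151%, loss ≈ 17975 × 3.151/100 ≈ 566.
Year 2019: gap = -2.3 × (6.51 - 4.42) = -4.807%, loss ≈ 17975 × 4.807/100 ≈ 864.
Total lost output = 1856 + 628 + 1269 + 566 + 864 = 5183 billion.

$5,183 billion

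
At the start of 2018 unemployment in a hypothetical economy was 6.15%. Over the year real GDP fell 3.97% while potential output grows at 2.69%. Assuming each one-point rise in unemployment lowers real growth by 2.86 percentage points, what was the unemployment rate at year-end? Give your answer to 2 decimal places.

8.48%

Growth-rate Okun's law: g_Y = g_Y* - β × Δu, so Δu = (g_Y* - g_Y)/β.
Δu = (2.69 + 3.97)/2.86 = 6.66/2.86 = 2.33 percentage points.
Year-end unemployment = 6.15 + 2.33 = 8.48%.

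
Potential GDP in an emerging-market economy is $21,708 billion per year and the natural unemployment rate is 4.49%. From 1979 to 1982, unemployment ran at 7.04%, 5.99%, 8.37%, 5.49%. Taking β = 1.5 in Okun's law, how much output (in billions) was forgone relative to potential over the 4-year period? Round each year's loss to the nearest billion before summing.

Year 1979: gap = -1.5 × (7.04 - 4.49) = -3.825%, loss ≈ 21708 × 3.825/100 ≈ 830.
Year 1980: gap = -1.5 × (5.99 - 4.49) = -2.25%, loss ≈ 21708 × 2.25/100 ≈ 488.
Year 1981: gap = -1.5 × (8.37 - 4.49) = -5.82%, loss ≈ 21708 × 5.82/100 ≈ 1263.
Year 1982: gap = -1.5 × (5.49 - 4.49) = -1.5%, loss ≈ 21708 × 1.5/100 ≈ 326.
Total lost output = 830 + 488 + 1263 + 326 = 2907 billion.

$2,907 billion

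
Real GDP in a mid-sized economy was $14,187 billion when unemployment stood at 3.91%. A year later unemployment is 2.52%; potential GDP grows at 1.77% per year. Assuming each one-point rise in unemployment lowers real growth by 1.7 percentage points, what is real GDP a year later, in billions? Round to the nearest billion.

$14,773 billion

Δu = 2.52 - 3.91 = -1.39 points.
Okun's law (growth form): g_Y = g_Y* - β × Δu = 1.77 - 1.7 × (-1.39) = 1.77 + 2.363 = 4.133%.
Real GDP in the next year = 14187 × (1 + 4.133/100) = 14187 × 1.04133 ≈ 14773 billion.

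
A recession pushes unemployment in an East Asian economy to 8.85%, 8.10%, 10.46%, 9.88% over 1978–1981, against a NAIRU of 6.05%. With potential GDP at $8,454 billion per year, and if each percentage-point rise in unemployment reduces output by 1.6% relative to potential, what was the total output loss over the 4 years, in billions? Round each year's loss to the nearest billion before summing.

Year 1978: gap = -1.6 × (8.85 - 6.05) = -4.48%, loss ≈ 8454 × 4.48/100 ≈ 379.
Year 1979: gap = -1.6 × (8.1 - 6.05) = -3.28%, loss ≈ 8454 × 3.28/100 ≈ 277.
Year 1980: gap = -1.6 × (10.46 - 6.05) = -7.056%, loss ≈ 8454 × 7.056/100 ≈ 597.
Year 1981: gap = -1.6 × (9.88 - 6.05) = -6.128%, loss ≈ 8454 × 6.128/100 ≈ 518.
Total lost output = 379 + 277 + 597 + 518 = 1771 billion.

$1,771 billion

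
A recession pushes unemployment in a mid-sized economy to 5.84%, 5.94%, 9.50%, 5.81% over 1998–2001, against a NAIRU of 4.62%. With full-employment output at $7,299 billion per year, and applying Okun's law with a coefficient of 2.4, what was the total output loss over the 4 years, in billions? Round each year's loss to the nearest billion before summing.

$1,508 billion

Year 1998: gap = -2.4 × (5.84 - 4.62) = -2.928%, loss ≈ 7299 × 2.928/100 ≈ 214.
Year 1999: gap = -2.4 × (5.94 - 4.62) = -3.168%, loss ≈ 7299 × 3.168/100 ≈ 231.
Year 2000: gap = -2.4 × (9.5 - 4.62) = -11.712%, loss ≈ 7299 × 11.712/100 ≈ 855.
Year 2001: gap = -2.4 × (5.81 - 4.62) = -2.856%, loss ≈ 7299 × 2.856/100 ≈ 208.
Total lost output = 214 + 231 + 855 + 208 = 1508 billion.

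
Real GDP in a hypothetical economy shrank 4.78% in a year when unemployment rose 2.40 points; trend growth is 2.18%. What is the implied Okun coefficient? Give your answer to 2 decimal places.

β ≈ 2.90

Growth form: g_Y = g_Y* - β × Δu, so β = (g_Y* - g_Y)/Δu.
β = (2.18 + 4.78)/2.40 = 6.96/2.40 = 2.90.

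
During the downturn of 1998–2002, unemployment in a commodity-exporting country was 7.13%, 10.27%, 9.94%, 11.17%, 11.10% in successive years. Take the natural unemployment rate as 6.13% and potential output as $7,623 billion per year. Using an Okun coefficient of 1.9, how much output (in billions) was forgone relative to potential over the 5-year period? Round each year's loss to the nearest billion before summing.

Year 1998: gap = -1.9 × (7.13 - 6.13) = -1.9%, loss ≈ 7623 × 1.9/100 ≈ 145.
Year 1999: gap = -1.9 × (10.27 - 6.13) = -7.866%, loss ≈ 7623 × 7.866/100 ≈ 600.
Year 2000: gap = -1.9 × (9.94 - 6.13) = -7.239%, loss ≈ 7623 × 7.239/100 ≈ 552.
Year 2001: gap = -1.9 × (11.17 - 6.13) = -9.576%, loss ≈ 7623 × 9.576/100 ≈ 730.
Year 2002: gap = -1.9 × (11.1 - 6.13) = -9.443%, loss ≈ 7623 × 9.443/100 ≈ 720.
Total lost output = 145 + 600 + 552 + 730 + 720 = 2747 billion.

$2,747 billion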